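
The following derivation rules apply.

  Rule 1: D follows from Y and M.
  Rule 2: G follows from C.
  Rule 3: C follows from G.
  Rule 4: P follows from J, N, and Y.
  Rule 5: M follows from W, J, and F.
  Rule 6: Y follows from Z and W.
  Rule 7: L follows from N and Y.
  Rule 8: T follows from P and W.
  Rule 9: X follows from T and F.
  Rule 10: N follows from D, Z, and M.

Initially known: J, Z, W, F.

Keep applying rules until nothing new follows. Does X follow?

Yes

Z and W hold, so Y follows (Rule 6).
From W, J, and F, Rule 5 gives M.
From Y and M, Rule 1 gives D.
D, Z, and M hold, so N follows (Rule 10).
J, N, and Y hold, so P follows (Rule 4).
P and W hold, so T follows (Rule 8).
From T and F, Rule 9 gives X.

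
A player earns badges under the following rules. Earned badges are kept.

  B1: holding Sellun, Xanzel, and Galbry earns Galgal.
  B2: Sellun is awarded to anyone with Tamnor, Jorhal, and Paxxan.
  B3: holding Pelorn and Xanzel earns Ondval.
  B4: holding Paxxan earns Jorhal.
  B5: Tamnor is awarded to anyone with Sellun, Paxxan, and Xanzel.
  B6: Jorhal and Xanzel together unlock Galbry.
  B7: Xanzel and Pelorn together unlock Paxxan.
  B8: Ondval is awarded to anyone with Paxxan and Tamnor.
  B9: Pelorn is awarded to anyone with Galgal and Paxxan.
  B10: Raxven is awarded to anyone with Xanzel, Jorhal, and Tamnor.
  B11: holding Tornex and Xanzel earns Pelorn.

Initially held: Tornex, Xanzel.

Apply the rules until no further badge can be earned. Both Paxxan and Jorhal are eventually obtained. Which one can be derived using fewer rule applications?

Paxxan: With Tornex and Xanzel, Pelorn is earned (B11). With Xanzel and Pelorn, Paxxan is earned (B7). [2 rule applications]
Jorhal: With Tornex and Xanzel, Pelorn is earned (B11). With Xanzel and Pelorn, Paxxan is earned (B7). With Paxxan, Jorhal is earned (B4). [3 rule applications]
Paxxan needs fewer.

Paxxan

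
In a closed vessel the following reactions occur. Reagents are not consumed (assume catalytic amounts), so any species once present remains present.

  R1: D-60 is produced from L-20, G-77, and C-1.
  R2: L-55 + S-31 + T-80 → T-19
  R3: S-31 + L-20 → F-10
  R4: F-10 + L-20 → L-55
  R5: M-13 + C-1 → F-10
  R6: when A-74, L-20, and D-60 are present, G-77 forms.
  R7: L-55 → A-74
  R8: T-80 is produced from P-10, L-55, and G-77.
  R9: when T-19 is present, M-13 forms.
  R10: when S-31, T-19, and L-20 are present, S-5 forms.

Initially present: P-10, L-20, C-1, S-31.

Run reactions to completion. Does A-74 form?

Yes

S-31 and L-20 present → F-10 forms (R3).
F-10 and L-20 present → L-55 forms (R4).
L-55 present → A-74 forms (R7).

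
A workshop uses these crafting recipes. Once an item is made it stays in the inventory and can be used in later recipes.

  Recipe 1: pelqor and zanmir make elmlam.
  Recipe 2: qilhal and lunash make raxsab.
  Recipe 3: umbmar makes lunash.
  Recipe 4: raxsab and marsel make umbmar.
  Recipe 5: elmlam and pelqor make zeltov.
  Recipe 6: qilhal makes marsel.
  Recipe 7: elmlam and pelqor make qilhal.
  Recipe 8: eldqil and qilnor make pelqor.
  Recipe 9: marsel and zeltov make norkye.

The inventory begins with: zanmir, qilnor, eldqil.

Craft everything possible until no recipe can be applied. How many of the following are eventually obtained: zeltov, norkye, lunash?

2

eldqil and qilnor → pelqor (Recipe 8).
pelqor and zanmir → elmlam (Recipe 1).
Using Recipe 7, elmlam and pelqor make qilhal.
Using Recipe 5, elmlam and pelqor make zeltov.
qilhal → marsel (Recipe 6).
marsel and zeltov → norkye (Recipe 9).
zeltov: reached.
norkye: reached.
lunash would need umbmar (Recipe 3), but umbmar is never obtained.
Reached: zeltov and norkye — 2 of the 3.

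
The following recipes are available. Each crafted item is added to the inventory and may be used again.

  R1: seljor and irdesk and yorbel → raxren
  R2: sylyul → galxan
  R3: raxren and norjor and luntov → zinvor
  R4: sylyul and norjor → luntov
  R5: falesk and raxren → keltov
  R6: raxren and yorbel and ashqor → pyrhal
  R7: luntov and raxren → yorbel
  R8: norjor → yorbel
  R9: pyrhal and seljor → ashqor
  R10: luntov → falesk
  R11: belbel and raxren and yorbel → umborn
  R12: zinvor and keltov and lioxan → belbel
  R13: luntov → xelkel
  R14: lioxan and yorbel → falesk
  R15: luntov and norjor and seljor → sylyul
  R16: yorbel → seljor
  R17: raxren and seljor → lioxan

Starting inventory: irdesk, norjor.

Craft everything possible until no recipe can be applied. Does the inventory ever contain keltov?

Using R8, norjor makes yorbel.
yorbel → seljor (R16).
seljor and irdesk and yorbel → raxren (R1).
Using R17, raxren and seljor make lioxan.
Using R14, lioxan and yorbel make falesk.
Using R5, falesk and raxren make keltov.

Yes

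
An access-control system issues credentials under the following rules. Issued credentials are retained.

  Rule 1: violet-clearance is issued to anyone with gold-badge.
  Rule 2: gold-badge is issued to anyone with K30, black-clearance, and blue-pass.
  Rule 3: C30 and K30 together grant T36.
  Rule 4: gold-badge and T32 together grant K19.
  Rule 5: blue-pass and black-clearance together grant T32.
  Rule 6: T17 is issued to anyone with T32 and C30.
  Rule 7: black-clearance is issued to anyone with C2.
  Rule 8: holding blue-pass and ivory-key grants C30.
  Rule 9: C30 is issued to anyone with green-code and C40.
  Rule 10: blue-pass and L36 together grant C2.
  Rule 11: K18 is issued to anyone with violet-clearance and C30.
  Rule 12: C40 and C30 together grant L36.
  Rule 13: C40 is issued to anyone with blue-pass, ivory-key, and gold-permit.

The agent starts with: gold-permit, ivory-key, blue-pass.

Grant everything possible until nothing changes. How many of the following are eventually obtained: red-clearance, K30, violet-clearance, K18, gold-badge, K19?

0

No rule produces red-clearance, and it is not given.
No rule produces K30, and it is not given.
violet-clearance would need gold-badge (Rule 1), but gold-badge is never granted.
K18 would need violet-clearance and C30 (Rule 11), but violet-clearance is never granted.
gold-badge would need K30, black-clearance, and blue-pass (Rule 2), but K30 is never granted.
K19 would need gold-badge and T32 (Rule 4), but gold-badge is never granted.
None of the 6 are reached.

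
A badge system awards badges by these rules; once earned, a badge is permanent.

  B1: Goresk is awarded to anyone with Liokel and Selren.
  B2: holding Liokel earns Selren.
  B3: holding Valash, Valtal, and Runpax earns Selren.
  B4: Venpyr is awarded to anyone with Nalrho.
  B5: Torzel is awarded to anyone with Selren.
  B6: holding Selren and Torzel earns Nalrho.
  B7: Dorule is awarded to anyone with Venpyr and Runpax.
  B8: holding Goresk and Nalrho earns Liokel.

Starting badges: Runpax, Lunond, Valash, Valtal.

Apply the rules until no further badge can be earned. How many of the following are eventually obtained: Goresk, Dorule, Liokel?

With Valash, Valtal, and Runpax, Selren is earned (B3).
With Selren, Torzel is earned (B5).
With Selren and Torzel, Nalrho is earned (B6).
With Nalrho, Venpyr is earned (B4).
With Venpyr and Runpax, Dorule is earned (B7).
Goresk would need Liokel and Selren (B1), but Liokel is never earned.
Dorule: reached.
Liokel would need Goresk and Nalrho (B8), but Goresk is never earned.
Reached: Dorule — 1 of the 3.

1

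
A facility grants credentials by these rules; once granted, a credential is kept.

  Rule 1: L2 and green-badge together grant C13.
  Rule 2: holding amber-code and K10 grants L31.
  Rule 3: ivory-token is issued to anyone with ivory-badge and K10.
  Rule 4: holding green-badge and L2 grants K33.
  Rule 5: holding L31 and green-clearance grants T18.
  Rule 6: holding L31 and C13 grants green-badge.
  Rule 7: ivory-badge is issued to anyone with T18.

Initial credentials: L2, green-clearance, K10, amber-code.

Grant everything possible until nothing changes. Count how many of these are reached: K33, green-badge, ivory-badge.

Holding amber-code and K10 grants L31 (Rule 2).
Holding L31 and green-clearance grants T18 (Rule 5).
Holding T18 grants ivory-badge (Rule 7).
K33 would need green-badge and L2 (Rule 4), but green-badge is never granted.
green-badge would need L31 and C13 (Rule 6), but C13 is never granted.
ivory-badge: reached.
Reached: ivory-badge — 1 of the 3.

1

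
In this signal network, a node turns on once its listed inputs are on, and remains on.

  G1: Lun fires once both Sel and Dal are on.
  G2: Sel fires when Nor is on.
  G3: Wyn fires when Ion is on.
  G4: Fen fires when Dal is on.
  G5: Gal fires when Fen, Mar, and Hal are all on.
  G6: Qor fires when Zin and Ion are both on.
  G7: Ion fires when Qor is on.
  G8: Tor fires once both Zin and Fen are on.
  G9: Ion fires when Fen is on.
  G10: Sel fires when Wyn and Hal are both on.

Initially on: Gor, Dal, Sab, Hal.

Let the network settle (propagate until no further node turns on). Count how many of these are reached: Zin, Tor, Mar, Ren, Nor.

0

No rule produces Zin, and it is not given.
Tor would need Zin and Fen (G8), but Zin never turns on.
No rule produces Mar, and it is not given.
No rule produces Ren, and it is not given.
No rule produces Nor, and it is not given.
None of the 5 are reached.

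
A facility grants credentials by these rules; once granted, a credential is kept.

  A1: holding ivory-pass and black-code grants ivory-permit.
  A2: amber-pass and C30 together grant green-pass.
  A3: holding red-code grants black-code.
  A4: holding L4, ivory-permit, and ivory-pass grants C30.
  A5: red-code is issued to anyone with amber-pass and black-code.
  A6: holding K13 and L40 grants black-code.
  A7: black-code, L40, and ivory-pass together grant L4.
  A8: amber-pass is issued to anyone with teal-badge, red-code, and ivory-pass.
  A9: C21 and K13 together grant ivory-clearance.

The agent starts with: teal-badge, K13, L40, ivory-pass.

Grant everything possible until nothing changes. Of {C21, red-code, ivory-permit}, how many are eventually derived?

1

Holding K13 and L40 grants black-code (A6).
Holding ivory-pass and black-code grants ivory-permit (A1).
No rule produces C21, and it is not given.
red-code would need amber-pass and black-code (A5), but amber-pass is never granted.
ivory-permit: reached.
Reached: ivory-permit — 1 of the 3.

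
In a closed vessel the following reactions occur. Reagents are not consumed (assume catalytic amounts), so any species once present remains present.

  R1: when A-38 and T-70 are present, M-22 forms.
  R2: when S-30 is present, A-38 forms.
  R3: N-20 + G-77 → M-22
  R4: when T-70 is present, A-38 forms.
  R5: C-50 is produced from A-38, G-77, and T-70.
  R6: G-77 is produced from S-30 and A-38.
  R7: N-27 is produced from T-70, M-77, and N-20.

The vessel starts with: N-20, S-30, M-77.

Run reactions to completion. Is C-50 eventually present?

No

C-50 would need A-38, G-77, and T-70 (R5), but T-70 never forms.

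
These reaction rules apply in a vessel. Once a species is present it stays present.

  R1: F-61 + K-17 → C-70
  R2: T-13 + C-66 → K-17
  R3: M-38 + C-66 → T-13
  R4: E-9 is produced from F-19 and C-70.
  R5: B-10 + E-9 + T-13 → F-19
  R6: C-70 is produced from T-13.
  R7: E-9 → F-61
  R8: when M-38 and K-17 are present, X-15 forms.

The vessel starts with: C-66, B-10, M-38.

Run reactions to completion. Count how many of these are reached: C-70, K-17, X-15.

3

M-38 and C-66 present → T-13 forms (R3).
T-13 present → C-70 forms (R6).
T-13 and C-66 present → K-17 forms (R2).
M-38 and K-17 present → X-15 forms (R8).
C-70: reached.
K-17: reached.
X-15: reached.
All 3 are reached.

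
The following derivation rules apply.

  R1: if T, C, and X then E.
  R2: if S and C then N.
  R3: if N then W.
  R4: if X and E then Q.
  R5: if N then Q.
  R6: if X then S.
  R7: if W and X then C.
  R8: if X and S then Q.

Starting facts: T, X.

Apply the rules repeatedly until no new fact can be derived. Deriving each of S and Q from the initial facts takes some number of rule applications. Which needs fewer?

S: X holds, so S follows (R6). [1 rule application]
Q: X holds, so S follows (R6). From X and S, R8 gives Q. [2 rule applications]
S needs fewer.

S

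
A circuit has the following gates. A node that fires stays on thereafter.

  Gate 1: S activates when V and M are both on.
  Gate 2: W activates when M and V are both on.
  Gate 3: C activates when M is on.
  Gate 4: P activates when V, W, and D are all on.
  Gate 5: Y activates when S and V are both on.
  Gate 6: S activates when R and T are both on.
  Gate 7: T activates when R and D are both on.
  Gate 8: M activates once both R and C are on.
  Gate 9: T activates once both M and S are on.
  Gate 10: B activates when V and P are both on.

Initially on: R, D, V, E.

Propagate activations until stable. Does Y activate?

R and D are on, so T activates (Gate 7).
R and T are on, so S activates (Gate 6).
Gate 5: S and V on → Y on.

Yes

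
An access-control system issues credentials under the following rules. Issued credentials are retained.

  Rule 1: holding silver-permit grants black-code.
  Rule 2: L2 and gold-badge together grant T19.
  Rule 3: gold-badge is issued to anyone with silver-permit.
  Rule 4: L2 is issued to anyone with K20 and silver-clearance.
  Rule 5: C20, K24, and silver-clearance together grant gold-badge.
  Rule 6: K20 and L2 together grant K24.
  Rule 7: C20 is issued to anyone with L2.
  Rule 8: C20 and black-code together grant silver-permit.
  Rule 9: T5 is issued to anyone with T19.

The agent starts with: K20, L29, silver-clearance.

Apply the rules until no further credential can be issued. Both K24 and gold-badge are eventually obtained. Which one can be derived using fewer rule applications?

K24: Holding K20 and silver-clearance grants L2 (Rule 4). Holding K20 and L2 grants K24 (Rule 6). [2 rule applications]
gold-badge: Holding K20 and silver-clearance grants L2 (Rule 4). Holding K20 and L2 grants K24 (Rule 6). Holding L2 grants C20 (Rule 7). Holding C20, K24, and silver-clearance grants gold-badge (Rule 5). [4 rule applications]
K24 needs fewer.

K24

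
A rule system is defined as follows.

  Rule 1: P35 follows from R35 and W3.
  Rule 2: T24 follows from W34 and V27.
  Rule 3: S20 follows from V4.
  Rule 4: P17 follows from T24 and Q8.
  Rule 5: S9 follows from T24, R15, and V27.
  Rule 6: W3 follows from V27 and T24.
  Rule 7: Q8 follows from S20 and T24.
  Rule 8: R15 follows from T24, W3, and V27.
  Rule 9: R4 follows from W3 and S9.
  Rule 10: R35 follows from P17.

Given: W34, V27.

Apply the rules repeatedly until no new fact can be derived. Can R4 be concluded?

W34 and V27 hold, so T24 follows (Rule 2).
From V27 and T24, Rule 6 gives W3.
From T24, W3, and V27, Rule 8 gives R15.
From T24, R15, and V27, Rule 5 gives S9.
From W3 and S9, Rule 9 gives R4.

Yes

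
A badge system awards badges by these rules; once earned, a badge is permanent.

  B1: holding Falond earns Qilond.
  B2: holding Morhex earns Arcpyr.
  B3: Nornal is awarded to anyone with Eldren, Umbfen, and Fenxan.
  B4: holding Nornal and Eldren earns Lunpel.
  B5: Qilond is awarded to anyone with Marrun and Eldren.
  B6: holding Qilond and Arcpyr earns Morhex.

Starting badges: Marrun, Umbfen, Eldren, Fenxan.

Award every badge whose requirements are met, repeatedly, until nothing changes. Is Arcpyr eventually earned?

Arcpyr would need Morhex (B2), but Morhex is never earned.

No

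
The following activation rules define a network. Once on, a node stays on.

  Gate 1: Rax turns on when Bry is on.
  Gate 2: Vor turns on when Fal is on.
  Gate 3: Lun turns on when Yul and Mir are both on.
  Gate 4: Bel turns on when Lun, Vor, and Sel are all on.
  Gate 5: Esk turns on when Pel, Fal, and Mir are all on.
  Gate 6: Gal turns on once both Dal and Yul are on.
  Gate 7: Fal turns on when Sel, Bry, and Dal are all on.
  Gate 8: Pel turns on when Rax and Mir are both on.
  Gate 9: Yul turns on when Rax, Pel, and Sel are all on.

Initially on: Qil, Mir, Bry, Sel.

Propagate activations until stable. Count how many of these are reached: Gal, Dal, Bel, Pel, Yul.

2

Bry is on, so Rax turns on (Gate 1).
Gate 8: Rax and Mir on → Pel on.
Gate 9: Rax, Pel, and Sel on → Yul on.
Gal would need Dal and Yul (Gate 6), but Dal never turns on.
No rule produces Dal, and it is not given.
Bel would need Lun, Vor, and Sel (Gate 4), but Vor never turns on.
Pel: reached.
Yul: reached.
Reached: Pel and Yul — 2 of the 5.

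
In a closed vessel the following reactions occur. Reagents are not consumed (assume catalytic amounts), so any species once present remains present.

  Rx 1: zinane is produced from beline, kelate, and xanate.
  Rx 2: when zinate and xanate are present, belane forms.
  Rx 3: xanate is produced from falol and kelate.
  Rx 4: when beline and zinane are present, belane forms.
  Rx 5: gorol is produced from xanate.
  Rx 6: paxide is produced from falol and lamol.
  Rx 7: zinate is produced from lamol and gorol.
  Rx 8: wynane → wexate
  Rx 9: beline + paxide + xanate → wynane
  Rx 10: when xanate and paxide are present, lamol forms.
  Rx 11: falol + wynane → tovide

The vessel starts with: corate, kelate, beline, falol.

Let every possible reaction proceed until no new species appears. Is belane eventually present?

falol and kelate present → xanate forms (Rx 3).
beline, kelate, and xanate present → zinane forms (Rx 1).
beline and zinane present → belane forms (Rx 4).

Yes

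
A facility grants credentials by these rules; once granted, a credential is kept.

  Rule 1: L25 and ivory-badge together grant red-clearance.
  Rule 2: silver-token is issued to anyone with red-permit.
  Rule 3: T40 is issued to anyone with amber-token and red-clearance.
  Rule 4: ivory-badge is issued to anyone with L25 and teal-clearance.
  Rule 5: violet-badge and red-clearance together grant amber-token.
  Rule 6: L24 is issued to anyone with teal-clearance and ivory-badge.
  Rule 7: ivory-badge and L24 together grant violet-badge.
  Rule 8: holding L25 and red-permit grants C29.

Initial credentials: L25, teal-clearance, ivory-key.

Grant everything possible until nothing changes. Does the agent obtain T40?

Yes

Holding L25 and teal-clearance grants ivory-badge (Rule 4).
Holding teal-clearance and ivory-badge grants L24 (Rule 6).
Holding L25 and ivory-badge grants red-clearance (Rule 1).
Holding ivory-badge and L24 grants violet-badge (Rule 7).
Holding violet-badge and red-clearance grants amber-token (Rule 5).
Holding amber-token and red-clearance grants T40 (Rule 3).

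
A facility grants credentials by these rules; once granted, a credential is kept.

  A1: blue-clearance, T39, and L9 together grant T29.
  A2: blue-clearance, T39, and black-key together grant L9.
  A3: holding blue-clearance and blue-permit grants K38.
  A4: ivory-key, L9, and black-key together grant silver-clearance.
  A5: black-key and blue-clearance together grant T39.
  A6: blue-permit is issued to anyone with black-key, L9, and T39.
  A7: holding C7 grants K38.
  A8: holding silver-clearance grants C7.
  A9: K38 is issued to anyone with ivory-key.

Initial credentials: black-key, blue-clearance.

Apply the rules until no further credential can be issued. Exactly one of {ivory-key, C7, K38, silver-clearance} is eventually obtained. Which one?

K38

Holding black-key and blue-clearance grants T39 (A5).
Holding blue-clearance, T39, and black-key grants L9 (A2).
Holding black-key, L9, and T39 grants blue-permit (A6).
Holding blue-clearance and blue-permit grants K38 (A3).
C7 would need silver-clearance (A8), but silver-clearance is never granted. No rule produces ivory-key, and it is not given. silver-clearance would need ivory-key, L9, and black-key (A4), but ivory-key is never granted.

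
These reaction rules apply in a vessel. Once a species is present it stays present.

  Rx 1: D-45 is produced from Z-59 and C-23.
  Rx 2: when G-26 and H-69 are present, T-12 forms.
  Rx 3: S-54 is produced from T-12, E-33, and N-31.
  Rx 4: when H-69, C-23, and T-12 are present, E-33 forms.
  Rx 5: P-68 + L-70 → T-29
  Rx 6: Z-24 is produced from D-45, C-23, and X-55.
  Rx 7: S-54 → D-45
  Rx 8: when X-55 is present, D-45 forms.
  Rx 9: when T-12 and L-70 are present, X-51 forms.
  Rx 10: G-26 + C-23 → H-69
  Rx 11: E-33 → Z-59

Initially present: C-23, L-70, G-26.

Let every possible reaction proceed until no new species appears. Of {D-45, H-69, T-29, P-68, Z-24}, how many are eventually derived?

G-26 and C-23 present → H-69 forms (Rx 10).
G-26 and H-69 present → T-12 forms (Rx 2).
H-69, C-23, and T-12 present → E-33 forms (Rx 4).
E-33 present → Z-59 forms (Rx 11).
Z-59 and C-23 present → D-45 forms (Rx 1).
D-45: reached.
H-69: reached.
T-29 would need P-68 and L-70 (Rx 5), but P-68 never forms.
No rule produces P-68, and it is not given.
Z-24 would need D-45, C-23, and X-55 (Rx 6), but X-55 never forms.
Reached: D-45 and H-69 — 2 of the 5.

2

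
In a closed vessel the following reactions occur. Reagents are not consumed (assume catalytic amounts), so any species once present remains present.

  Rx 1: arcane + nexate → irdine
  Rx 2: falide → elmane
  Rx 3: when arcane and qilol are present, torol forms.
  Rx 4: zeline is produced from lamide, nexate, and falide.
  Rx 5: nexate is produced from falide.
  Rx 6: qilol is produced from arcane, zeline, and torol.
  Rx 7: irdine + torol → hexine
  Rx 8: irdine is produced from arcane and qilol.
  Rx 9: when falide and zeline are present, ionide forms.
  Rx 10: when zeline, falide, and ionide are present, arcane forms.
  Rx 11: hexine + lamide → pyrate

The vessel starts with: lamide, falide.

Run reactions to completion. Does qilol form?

No

qilol would need arcane, zeline, and torol (Rx 6), but torol never forms.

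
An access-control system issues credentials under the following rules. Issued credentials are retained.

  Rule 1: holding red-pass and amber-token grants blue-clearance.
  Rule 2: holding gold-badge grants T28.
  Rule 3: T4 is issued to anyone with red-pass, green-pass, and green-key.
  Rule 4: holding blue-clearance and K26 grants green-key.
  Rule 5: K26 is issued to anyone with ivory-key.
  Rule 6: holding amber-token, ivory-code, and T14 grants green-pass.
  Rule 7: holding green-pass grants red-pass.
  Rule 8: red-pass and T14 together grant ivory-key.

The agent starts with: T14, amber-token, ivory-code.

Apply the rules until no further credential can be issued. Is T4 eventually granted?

Yes

Holding amber-token, ivory-code, and T14 grants green-pass (Rule 6).
Holding green-pass grants red-pass (Rule 7).
Holding red-pass and T14 grants ivory-key (Rule 8).
Holding red-pass and amber-token grants blue-clearance (Rule 1).
Holding ivory-key grants K26 (Rule 5).
Holding blue-clearance and K26 grants green-key (Rule 4).
Holding red-pass, green-pass, and green-key grants T4 (Rule 3).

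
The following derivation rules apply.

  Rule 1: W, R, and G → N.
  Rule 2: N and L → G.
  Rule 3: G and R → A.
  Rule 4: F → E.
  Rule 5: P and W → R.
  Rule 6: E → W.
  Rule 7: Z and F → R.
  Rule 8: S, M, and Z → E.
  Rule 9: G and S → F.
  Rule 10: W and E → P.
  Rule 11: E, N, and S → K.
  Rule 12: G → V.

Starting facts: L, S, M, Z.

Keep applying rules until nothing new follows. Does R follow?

From S, M, and Z, Rule 8 gives E.
From E, Rule 6 gives W.
From W and E, Rule 10 gives P.
From P and W, Rule 5 gives R.

Yes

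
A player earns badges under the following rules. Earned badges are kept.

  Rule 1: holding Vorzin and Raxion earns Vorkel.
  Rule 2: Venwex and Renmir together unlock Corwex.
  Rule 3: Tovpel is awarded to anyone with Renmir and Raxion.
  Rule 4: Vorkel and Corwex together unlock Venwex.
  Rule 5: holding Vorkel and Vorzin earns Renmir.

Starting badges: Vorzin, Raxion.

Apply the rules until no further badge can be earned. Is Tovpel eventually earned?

Yes

With Vorzin and Raxion, Vorkel is earned (Rule 1).
With Vorkel and Vorzin, Renmir is earned (Rule 5).
With Renmir and Raxion, Tovpel is earned (Rule 3).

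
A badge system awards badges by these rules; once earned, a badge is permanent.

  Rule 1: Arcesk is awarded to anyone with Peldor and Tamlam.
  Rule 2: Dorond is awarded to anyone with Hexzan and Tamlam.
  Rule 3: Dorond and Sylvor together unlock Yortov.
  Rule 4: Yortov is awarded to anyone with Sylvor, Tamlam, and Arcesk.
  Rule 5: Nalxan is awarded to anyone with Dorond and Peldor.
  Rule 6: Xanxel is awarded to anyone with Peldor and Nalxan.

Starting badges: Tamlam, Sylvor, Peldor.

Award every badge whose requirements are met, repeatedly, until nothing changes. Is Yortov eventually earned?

With Peldor and Tamlam, Arcesk is earned (Rule 1).
With Sylvor, Tamlam, and Arcesk, Yortov is earned (Rule 4).

Yes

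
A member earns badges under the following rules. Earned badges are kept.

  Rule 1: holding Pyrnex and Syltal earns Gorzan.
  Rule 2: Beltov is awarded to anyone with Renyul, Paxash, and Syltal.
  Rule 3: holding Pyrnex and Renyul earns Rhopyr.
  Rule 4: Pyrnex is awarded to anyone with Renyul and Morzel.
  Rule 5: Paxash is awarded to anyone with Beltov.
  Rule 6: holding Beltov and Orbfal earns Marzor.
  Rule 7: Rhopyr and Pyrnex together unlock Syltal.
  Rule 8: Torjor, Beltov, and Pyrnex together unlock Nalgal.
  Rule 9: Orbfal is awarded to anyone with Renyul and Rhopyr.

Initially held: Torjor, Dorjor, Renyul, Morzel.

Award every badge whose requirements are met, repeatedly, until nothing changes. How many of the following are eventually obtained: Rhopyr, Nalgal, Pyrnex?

With Renyul and Morzel, Pyrnex is earned (Rule 4).
With Pyrnex and Renyul, Rhopyr is earned (Rule 3).
Rhopyr: reached.
Nalgal would need Torjor, Beltov, and Pyrnex (Rule 8), but Beltov is never earned.
Pyrnex: reached.
Reached: Rhopyr and Pyrnex — 2 of the 3.

2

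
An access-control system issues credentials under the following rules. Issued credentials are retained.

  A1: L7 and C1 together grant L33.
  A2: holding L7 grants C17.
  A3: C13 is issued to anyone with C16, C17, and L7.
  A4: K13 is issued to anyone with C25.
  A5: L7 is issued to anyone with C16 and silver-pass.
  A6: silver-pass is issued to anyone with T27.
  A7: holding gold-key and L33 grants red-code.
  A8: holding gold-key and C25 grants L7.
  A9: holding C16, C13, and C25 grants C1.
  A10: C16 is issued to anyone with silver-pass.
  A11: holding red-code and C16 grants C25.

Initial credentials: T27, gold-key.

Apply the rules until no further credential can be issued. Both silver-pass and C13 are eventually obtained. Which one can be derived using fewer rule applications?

silver-pass

silver-pass: Holding T27 grants silver-pass (A6). [1 rule application]
C13: Holding T27 grants silver-pass (A6). Holding silver-pass grants C16 (A10). Holding C16 and silver-pass grants L7 (A5). Holding L7 grants C17 (A2). Holding C16, C17, and L7 grants C13 (A3). [5 rule applications]
silver-pass needs fewer.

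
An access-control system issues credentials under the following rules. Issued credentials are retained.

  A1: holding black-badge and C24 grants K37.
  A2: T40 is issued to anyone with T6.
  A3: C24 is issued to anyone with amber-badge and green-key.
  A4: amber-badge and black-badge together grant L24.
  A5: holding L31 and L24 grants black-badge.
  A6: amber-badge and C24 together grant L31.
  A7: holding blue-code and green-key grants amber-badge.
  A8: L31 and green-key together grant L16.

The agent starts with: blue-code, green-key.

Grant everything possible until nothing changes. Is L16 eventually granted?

Yes

Holding blue-code and green-key grants amber-badge (A7).
Holding amber-badge and green-key grants C24 (A3).
Holding amber-badge and C24 grants L31 (A6).
Holding L31 and green-key grants L16 (A8).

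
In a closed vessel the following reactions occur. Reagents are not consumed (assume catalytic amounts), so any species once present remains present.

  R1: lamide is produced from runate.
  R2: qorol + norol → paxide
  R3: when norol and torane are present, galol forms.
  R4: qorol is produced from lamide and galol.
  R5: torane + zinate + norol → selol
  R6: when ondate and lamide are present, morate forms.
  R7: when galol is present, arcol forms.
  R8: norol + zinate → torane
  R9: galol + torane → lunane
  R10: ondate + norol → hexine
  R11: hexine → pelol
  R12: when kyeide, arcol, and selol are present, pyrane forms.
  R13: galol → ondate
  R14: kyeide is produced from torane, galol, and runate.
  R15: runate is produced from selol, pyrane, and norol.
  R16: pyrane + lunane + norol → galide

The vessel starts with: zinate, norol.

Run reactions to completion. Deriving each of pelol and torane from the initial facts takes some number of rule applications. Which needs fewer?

torane: norol and zinate present → torane forms (R8). [1 rule application]
pelol: norol and zinate present → torane forms (R8). norol and torane present → galol forms (R3). galol present → ondate forms (R13). ondate and norol present → hexine forms (R10). hexine present → pelol forms (R11). [5 rule applications]
torane needs fewer.

torane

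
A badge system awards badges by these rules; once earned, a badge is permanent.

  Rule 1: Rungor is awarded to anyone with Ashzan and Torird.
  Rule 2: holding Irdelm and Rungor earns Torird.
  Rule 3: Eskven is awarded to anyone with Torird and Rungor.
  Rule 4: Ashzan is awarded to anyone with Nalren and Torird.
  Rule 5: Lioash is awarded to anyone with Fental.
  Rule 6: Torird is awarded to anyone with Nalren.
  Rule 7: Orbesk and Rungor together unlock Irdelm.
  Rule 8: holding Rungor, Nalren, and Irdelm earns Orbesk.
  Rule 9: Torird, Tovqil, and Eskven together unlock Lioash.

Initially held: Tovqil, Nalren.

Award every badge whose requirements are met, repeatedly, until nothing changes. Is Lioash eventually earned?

Yes

With Nalren, Torird is earned (Rule 6).
With Nalren and Torird, Ashzan is earned (Rule 4).
With Ashzan and Torird, Rungor is earned (Rule 1).
With Torird and Rungor, Eskven is earned (Rule 3).
With Torird, Tovqil, and Eskven, Lioash is earned (Rule 9).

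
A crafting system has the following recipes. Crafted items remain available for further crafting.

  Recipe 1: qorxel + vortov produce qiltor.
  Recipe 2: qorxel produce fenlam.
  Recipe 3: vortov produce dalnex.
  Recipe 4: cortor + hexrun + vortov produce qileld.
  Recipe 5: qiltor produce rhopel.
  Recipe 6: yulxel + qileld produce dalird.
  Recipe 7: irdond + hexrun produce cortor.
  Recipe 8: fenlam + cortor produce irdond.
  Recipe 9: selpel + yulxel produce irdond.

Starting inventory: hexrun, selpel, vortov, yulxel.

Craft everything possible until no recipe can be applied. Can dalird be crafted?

Yes

selpel + yulxel → irdond (Recipe 9).
Using Recipe 7, irdond and hexrun make cortor.
Using Recipe 4, cortor, hexrun, and vortov make qileld.
Using Recipe 6, yulxel and qileld make dalird.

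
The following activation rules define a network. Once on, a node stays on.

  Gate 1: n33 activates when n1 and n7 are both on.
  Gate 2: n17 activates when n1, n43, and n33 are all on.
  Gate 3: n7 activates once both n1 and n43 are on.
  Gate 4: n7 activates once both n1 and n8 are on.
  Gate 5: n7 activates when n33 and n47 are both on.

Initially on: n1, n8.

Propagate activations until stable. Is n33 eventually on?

Yes

n1 and n8 are on, so n7 activates (Gate 4).
n1 and n7 are on, so n33 activates (Gate 1).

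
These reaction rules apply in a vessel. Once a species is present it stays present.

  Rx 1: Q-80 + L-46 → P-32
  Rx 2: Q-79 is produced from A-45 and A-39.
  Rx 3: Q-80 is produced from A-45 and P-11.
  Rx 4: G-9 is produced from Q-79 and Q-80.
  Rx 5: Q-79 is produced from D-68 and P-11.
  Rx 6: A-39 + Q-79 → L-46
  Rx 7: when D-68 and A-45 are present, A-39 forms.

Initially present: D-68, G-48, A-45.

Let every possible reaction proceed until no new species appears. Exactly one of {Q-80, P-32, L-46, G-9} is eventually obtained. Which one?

D-68 and A-45 present → A-39 forms (Rx 7).
A-45 and A-39 present → Q-79 forms (Rx 2).
A-39 and Q-79 present → L-46 forms (Rx 6).
P-32 would need Q-80 and L-46 (Rx 1), but Q-80 never forms. Q-80 would need A-45 and P-11 (Rx 3), but P-11 never forms. G-9 would need Q-79 and Q-80 (Rx 4), but Q-80 never forms.

L-46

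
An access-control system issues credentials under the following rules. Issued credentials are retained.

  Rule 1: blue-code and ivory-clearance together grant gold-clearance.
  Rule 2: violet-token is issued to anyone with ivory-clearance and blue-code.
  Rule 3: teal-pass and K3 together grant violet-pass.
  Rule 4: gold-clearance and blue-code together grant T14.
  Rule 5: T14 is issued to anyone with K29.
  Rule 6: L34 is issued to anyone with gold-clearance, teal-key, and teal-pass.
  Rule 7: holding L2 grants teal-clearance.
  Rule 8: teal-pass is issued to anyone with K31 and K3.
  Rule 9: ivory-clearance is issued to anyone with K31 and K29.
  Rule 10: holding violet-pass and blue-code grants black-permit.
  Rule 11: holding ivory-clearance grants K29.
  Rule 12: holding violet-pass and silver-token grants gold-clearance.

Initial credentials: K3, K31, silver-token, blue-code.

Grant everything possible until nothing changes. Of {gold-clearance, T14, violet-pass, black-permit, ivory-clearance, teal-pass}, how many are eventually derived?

5

Holding K31 and K3 grants teal-pass (Rule 8).
Holding teal-pass and K3 grants violet-pass (Rule 3).
Holding violet-pass and blue-code grants black-permit (Rule 10).
Holding violet-pass and silver-token grants gold-clearance (Rule 12).
Holding gold-clearance and blue-code grants T14 (Rule 4).
gold-clearance: reached.
T14: reached.
violet-pass: reached.
black-permit: reached.
ivory-clearance would need K31 and K29 (Rule 9), but K29 is never granted.
teal-pass: reached.
Reached: gold-clearance, T14, violet-pass, black-permit, and teal-pass — 5 of the 6.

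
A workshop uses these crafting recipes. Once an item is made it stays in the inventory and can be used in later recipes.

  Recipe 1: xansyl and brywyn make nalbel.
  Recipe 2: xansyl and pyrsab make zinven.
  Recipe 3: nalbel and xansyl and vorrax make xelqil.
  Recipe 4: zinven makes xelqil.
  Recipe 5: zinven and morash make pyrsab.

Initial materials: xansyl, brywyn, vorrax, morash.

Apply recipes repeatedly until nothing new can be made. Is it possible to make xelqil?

xansyl and brywyn → nalbel (Recipe 1).
Using Recipe 3, nalbel, xansyl, and vorrax make xelqil.

Yes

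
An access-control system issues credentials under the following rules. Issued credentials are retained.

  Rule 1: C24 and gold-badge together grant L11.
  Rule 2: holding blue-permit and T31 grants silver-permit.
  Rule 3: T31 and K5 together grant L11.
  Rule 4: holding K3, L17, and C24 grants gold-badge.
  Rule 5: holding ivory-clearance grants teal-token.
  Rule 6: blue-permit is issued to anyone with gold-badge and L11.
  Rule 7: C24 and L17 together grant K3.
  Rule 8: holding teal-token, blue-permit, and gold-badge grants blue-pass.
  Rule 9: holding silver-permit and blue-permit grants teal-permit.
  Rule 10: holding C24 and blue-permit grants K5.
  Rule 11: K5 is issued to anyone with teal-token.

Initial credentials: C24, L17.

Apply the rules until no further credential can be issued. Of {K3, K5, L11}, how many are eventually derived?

3

Holding C24 and L17 grants K3 (Rule 7).
Holding K3, L17, and C24 grants gold-badge (Rule 4).
Holding C24 and gold-badge grants L11 (Rule 1).
Holding gold-badge and L11 grants blue-permit (Rule 6).
Holding C24 and blue-permit grants K5 (Rule 10).
K3: reached.
K5: reached.
L11: reached.
All 3 are reached.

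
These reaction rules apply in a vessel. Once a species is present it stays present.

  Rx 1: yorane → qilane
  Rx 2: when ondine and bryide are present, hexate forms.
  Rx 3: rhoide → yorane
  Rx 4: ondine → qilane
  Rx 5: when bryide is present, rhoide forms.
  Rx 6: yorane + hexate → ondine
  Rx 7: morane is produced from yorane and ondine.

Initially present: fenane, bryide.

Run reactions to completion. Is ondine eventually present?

No

ondine would need yorane and hexate (Rx 6), but hexate never forms.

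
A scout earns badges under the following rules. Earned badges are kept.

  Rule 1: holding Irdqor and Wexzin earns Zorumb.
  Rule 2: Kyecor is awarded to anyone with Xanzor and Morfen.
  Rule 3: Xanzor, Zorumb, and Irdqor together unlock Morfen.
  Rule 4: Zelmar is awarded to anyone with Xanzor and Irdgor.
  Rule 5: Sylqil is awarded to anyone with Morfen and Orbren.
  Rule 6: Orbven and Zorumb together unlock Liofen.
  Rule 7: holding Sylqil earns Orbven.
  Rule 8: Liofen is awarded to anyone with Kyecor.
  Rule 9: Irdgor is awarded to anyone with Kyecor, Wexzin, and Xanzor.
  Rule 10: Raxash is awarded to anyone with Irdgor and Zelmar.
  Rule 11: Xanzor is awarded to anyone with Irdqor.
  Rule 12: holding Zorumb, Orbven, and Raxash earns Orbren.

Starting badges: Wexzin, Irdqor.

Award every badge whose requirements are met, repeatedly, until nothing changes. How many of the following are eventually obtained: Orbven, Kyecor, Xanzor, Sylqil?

With Irdqor, Xanzor is earned (Rule 11).
With Irdqor and Wexzin, Zorumb is earned (Rule 1).
With Xanzor, Zorumb, and Irdqor, Morfen is earned (Rule 3).
With Xanzor and Morfen, Kyecor is earned (Rule 2).
Orbven would need Sylqil (Rule 7), but Sylqil is never earned.
Kyecor: reached.
Xanzor: reached.
Sylqil would need Morfen and Orbren (Rule 5), but Orbren is never earned.
Reached: Kyecor and Xanzor — 2 of the 4.

2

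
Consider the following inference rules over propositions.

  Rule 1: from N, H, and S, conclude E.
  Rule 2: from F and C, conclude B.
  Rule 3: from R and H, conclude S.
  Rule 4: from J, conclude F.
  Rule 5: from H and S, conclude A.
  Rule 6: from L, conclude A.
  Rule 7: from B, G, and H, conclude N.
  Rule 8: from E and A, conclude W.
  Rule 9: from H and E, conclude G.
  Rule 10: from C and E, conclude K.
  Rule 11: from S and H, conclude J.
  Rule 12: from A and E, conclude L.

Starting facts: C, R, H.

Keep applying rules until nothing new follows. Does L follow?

L would need A and E (Rule 12), but E is never established.

No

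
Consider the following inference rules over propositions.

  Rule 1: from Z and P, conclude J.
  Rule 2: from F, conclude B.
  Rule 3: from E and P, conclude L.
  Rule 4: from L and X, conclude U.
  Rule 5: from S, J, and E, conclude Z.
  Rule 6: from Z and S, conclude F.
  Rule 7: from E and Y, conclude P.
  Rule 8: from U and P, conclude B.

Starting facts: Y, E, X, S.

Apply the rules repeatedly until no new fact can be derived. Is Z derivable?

Z would need S, J, and E (Rule 5), but J is never established.

No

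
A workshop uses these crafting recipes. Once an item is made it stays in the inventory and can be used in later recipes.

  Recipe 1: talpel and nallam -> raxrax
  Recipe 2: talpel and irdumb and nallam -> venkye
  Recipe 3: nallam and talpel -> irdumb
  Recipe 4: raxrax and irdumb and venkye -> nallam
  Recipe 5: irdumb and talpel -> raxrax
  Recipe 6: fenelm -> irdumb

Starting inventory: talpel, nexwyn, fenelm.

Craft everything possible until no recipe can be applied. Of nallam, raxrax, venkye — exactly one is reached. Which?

fenelm -> irdumb (Recipe 6).
irdumb and talpel -> raxrax (Recipe 5).
venkye would need talpel, irdumb, and nallam (Recipe 2), but nallam is never obtained. nallam would need raxrax, irdumb, and venkye (Recipe 4), but venkye is never obtained.

raxrax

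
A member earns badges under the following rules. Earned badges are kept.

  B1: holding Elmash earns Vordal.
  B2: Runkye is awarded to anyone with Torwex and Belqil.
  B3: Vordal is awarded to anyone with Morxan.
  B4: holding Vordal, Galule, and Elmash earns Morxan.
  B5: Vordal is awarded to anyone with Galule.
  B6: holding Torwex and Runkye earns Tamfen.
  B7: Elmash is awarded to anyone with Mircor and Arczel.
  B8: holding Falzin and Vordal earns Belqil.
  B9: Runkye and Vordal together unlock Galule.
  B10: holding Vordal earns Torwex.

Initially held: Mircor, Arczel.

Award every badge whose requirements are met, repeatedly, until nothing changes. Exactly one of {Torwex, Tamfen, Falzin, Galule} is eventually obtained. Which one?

Torwex

With Mircor and Arczel, Elmash is earned (B7).
With Elmash, Vordal is earned (B1).
With Vordal, Torwex is earned (B10).
Tamfen would need Torwex and Runkye (B6), but Runkye is never earned. Galule would need Runkye and Vordal (B9), but Runkye is never earned. No rule produces Falzin, and it is not given.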